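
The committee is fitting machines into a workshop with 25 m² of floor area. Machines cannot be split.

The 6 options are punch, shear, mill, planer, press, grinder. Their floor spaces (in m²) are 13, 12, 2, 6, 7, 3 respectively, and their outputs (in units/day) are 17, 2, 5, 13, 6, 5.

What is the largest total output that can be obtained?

Take punch, mill, planer, and grinder: floor space 13 + 2 + 6 + 3 = 24 ≤ 25, output 17 + 5 + 13 + 5 = 40.
No other feasible combination does better.

40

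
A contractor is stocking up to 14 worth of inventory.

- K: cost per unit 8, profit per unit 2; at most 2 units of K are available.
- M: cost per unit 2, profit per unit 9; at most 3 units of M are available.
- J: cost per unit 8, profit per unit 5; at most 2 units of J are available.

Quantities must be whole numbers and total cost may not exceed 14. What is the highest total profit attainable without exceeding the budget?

M has the best ratio (9/2); taking only M gives at most 3×9 = 27 (stopped by the supply cap of 3).
Mixing does better — 3×M and 1×J: cost 14 ≤ 14, profit 3·9 + 1·5 = 32.

32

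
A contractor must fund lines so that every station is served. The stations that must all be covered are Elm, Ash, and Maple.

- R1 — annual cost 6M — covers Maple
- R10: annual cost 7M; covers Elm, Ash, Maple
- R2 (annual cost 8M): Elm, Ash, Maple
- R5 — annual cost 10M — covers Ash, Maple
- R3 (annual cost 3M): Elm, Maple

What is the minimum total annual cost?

The greedy cost-per-new-station heuristic would pick R3 and R10 for 10, but a cheaper cover exists.
R10 alone covers Elm, Ash, Maple — every station.
Total annual cost: 7.
No cover costs less than 7.

7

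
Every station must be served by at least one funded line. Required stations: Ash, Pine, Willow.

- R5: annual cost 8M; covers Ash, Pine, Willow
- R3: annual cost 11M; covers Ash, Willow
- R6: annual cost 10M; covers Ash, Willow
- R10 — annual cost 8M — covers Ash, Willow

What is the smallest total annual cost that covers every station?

8

This is an integer covering problem.
R5 alone covers Ash, Pine, Willow — every station.
Total annual cost: 8.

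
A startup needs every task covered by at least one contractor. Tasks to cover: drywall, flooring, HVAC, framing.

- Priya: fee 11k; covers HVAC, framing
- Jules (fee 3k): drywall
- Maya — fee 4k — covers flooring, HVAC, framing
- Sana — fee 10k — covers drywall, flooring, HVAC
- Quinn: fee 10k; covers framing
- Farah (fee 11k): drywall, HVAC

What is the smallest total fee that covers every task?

7

This is an integer covering problem.
Choose Jules and Maya: together they cover drywall, flooring, HVAC, framing — every task.
Total fee: 3 + 4 = 7.
No cover costs less than 7.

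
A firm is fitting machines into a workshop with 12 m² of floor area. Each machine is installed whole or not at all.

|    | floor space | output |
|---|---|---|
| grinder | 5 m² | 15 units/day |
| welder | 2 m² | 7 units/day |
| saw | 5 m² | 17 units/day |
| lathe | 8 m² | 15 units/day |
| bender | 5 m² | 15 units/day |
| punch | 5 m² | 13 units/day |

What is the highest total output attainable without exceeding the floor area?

grinder + welder + bender: floor space 5 + 2 + 5 = 12 ≤ 12, output 15 + 7 + 15 = 37.
grinder + welder + saw: floor space 5 + 2 + 5 = 12 ≤ 12, output 15 + 7 + 17 = 39.
welder + saw + bender: floor space 2 + 5 + 5 = 12 ≤ 12, output 7 + 17 + 15 = 39.
The maximum output is 39; one optimal choice is grinder, welder, and saw.

39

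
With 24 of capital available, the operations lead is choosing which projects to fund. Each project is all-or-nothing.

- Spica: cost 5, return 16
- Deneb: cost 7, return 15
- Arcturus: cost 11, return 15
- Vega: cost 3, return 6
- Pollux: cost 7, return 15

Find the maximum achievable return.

52

Spica + Deneb + Pollux: cost 5 + 7 + 7 = 19 ≤ 24, return 16 + 15 + 15 = 46.
Spica + Deneb + Vega + Pollux: cost 5 + 7 + 3 + 7 = 22 ≤ 24, return 16 + 15 + 6 + 15 = 52.
Best is Spica, Deneb, Vega, and Pollux with total return 52.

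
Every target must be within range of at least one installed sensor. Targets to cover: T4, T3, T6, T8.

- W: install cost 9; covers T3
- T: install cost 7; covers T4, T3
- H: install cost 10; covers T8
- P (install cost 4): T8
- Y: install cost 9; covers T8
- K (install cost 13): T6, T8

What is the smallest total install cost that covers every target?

Choose T and K: together they cover T4, T3, T6, T8 — every target.
Total install cost: 7 + 13 = 20.

20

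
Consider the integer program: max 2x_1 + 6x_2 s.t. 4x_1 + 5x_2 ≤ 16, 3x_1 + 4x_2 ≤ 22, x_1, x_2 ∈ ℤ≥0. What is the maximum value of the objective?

18

(x_1,x_2)=(0,3): 4·0+5·3=15≤16, 3·0+4·3=12≤22, objective 18.
(x_1,x_2)=(1,2): 4·1+5·2=14≤16, 3·1+4·2=11≤22, objective 14.
No feasible integer point exceeds 18.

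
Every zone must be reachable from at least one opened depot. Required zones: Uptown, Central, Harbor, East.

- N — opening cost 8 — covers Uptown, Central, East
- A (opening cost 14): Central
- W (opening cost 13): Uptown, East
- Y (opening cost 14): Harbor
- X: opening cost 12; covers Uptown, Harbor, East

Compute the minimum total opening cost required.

20

Choose N and X: together they cover Uptown, Central, Harbor, East — every zone.
Total opening cost: 8 + 12 = 20.
No cover costs less than 20.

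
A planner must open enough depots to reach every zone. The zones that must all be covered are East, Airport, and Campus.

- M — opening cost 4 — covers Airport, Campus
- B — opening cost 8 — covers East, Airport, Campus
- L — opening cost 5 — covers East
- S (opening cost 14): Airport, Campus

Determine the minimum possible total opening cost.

8

The greedy cost-per-new-zone heuristic would pick M and L for 9, but a cheaper cover exists.
B alone covers East, Airport, Campus — every zone.
Total opening cost: 8.
No cover costs less than 8.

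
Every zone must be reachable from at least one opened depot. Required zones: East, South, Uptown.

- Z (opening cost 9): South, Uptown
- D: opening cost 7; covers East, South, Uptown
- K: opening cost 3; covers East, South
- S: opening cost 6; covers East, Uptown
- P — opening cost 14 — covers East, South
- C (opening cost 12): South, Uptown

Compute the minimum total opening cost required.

This is a weighted set-cover instance.
The greedy cost-per-new-zone heuristic would pick K and S for 9, but a cheaper cover exists.
D alone covers East, South, Uptown — every zone.
Total opening cost: 7.
No cover costs less than 7.

7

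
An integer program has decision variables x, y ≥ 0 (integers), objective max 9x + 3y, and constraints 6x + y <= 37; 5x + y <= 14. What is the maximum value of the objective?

42

(x,y)=(0,14): 6·0+1·14=14≤37, 5·0+1·14=14≤14, objective 42.
(x,y)=(0,13): 6·0+1·13=13≤37, 5·0+1·13=13≤14, objective 39.
The best lattice point is (0,14), giving 42.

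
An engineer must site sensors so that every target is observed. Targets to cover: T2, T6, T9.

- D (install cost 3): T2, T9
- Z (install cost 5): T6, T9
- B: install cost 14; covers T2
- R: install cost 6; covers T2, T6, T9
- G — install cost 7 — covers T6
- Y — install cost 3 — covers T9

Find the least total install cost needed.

The greedy cost-per-new-target heuristic would pick D and Z for 8, but a cheaper cover exists.
R alone covers T2, T6, T9 — every target.
Total install cost: 6.
No cover costs less than 6.

6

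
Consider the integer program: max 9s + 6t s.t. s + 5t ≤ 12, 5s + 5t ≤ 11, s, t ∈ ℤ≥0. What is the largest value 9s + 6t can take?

18

(s,t)=(2,0): 1·2+5·0=2≤12, 5·2+5·0=10≤11, objective 18.
(s,t)=(1,1): 1·1+5·1=6≤12, 5·1+5·1=10≤11, objective 15.
(s,t)=(1,0): 1·1+5·0=1≤12, 5·1+5·0=5≤11, objective 9.
Maximum is 18 at (s,t)=(2,0).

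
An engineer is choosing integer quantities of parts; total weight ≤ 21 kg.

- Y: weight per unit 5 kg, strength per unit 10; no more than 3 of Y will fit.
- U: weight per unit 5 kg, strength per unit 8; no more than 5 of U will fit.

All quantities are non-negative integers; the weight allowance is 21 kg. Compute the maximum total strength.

Take 3×Y and 1×U: weight 20 ≤ 21, strength 3·10 + 1·8 = 38.
Y has the best ratio (10/5) and is taken to its limit of 3; remaining capacity is filled optimally with the others.

38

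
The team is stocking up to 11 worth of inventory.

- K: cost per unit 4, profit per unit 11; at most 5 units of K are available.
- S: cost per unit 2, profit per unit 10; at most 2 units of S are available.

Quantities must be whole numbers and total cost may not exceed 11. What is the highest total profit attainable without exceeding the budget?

S has the best ratio (10/2); taking only S gives at most 2×10 = 20 (stopped by the supply cap of 2).
Mixing does better — 2×K and 1×S: cost 10 ≤ 11, profit 2·11 + 1·10 = 32.

32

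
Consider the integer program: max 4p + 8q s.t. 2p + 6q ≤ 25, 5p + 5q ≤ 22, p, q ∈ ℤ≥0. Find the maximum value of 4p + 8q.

(p,q)=(0,4): 2·0+6·4=24≤25, 5·0+5·4=20≤22, objective 32.
(p,q)=(1,3): 2·1+6·3=20≤25, 5·1+5·3=20≤22, objective 28.
No feasible integer point exceeds 32.

32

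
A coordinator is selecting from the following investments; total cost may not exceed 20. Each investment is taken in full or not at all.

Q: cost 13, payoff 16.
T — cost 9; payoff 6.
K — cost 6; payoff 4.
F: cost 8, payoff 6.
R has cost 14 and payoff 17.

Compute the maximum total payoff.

Allowing fractional choices, the relaxed optimum would be about 24.5, but investments are indivisible.
R: cost 14 ≤ 20, payoff 17.
Q + K: cost 13 + 6 = 19 ≤ 20, payoff 16 + 4 = 20.
K + R: cost 6 + 14 = 20 ≤ 20, payoff 4 + 17 = 21.
Best is K and R with total payoff 21.

21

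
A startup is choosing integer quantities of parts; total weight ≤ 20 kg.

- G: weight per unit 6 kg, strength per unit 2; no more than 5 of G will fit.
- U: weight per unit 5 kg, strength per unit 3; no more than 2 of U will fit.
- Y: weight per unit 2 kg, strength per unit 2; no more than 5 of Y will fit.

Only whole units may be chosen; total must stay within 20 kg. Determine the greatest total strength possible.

This is a bounded integer knapsack.
2×U and 4×Y: weight 18 ≤ 20, strength 2·3 + 4·2 = 14.
2×U and 5×Y: weight 20 ≤ 20, strength 2·3 + 5·2 = 16.
Best is 16.

16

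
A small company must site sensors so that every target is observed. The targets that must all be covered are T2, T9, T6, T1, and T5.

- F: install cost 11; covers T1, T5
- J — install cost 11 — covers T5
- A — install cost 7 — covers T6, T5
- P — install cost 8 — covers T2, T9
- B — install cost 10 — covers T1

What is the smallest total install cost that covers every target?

25

Choose A, P, and B: together they cover T2, T9, T6, T1, T5 — every target.
Total install cost: 7 + 8 + 10 = 25.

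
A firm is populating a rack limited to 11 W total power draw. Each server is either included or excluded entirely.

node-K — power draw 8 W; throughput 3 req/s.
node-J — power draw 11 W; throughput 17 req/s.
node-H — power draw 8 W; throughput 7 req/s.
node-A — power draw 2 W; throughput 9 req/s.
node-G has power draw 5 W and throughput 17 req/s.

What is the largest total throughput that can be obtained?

26

Treat it as a binary knapsack problem.
Allowing fractional choices, the relaxed optimum would be about 32.2, but servers are indivisible.
node-G: power draw 5 ≤ 11, throughput 17.
node-J: power draw 11 ≤ 11, throughput 17.
node-A + node-G: power draw 2 + 5 = 7 ≤ 11, throughput 9 + 17 = 26.
Best is node-A and node-G with total throughput 26.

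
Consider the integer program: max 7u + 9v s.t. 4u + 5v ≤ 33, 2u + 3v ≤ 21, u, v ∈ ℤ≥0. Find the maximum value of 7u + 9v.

59

(u,v)=(2,5): 4·2+5·5=33≤33, 2·2+3·5=19≤21, objective 59.
(u,v)=(3,4): 4·3+5·4=32≤33, 2·3+3·4=18≤21, objective 57.
(u,v)=(0,6): 4·0+5·6=30≤33, 2·0+3·6=18≤21, objective 54.
(u,v)=(1,5): 4·1+5·5=29≤33, 2·1+3·5=17≤21, objective 52.
The best lattice point is (2,5), giving 59.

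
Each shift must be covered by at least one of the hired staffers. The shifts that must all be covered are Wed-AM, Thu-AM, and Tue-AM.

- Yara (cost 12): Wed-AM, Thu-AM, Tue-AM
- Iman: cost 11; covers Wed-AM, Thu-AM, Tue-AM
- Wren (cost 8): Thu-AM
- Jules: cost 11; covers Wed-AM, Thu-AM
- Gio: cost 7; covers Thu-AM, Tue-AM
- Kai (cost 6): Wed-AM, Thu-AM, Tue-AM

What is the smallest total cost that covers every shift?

6

Kai alone covers Wed-AM, Thu-AM, Tue-AM — every shift.
Total cost: 6.
No cover costs less than 6.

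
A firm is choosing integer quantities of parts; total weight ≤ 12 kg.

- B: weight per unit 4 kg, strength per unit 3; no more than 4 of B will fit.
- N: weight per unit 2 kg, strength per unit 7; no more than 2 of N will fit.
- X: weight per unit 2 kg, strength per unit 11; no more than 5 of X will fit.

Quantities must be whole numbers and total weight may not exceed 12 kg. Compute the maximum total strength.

62

Take 1×N and 5×X: weight 12 ≤ 12, strength 1·7 + 5·11 = 62.
X has the best ratio (11/2) and is taken to its limit of 5; remaining capacity is filled optimally with the others.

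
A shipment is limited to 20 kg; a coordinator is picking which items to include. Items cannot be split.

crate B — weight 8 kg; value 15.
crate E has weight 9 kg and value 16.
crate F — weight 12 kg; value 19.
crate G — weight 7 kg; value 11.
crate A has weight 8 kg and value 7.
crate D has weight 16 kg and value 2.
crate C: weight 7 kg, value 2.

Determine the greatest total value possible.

crate B + crate F: weight 8 + 12 = 20 ≤ 20, value 15 + 19 = 34.
crate B + crate E: weight 8 + 9 = 17 ≤ 20, value 15 + 16 = 31.
Best is crate B and crate F with total value 34.

34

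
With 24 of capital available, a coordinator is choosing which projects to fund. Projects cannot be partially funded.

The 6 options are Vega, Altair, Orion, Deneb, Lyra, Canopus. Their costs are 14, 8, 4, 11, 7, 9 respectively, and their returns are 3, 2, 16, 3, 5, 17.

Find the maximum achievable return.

Orion + Deneb + Canopus: cost 4 + 11 + 9 = 24 ≤ 24, return 16 + 3 + 17 = 36.
Orion + Lyra + Canopus: cost 4 + 7 + 9 = 20 ≤ 24, return 16 + 5 + 17 = 38.
Altair + Orion + Canopus: cost 8 + 4 + 9 = 21 ≤ 24, return 2 + 16 + 17 = 35.
Best is Orion, Lyra, and Canopus with total return 38.

38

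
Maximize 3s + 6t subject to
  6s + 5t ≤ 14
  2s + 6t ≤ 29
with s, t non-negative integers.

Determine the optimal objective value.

12

(s,t)=(0,2): 6·0+5·2=10≤14, 2·0+6·2=12≤29, objective 12.
(s,t)=(1,1): 6·1+5·1=11≤14, 2·1+6·1=8≤29, objective 9.
(s,t)=(0,1): 6·0+5·1=5≤14, 2·0+6·1=6≤29, objective 6.
Maximum is 12 at (s,t)=(0,2).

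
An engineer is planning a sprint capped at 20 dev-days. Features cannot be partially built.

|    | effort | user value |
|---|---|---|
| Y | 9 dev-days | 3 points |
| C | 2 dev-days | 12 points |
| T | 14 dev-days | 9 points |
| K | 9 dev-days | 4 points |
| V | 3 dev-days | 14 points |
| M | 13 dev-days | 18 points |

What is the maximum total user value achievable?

44

Take C, V, and M: effort 2 + 3 + 13 = 18 ≤ 20, user value 12 + 14 + 18 = 44.
No other feasible combination does better.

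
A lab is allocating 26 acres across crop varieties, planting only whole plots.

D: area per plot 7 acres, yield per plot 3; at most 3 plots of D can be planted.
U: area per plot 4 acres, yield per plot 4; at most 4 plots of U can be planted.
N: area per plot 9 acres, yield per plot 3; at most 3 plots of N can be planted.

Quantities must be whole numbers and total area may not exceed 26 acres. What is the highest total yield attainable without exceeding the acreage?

Take 4×U and 1×N: area 25 ≤ 26, yield 4·4 + 1·3 = 19.
U has the best ratio (4/4) and is taken to its limit of 4; remaining capacity is filled optimally with the others.

19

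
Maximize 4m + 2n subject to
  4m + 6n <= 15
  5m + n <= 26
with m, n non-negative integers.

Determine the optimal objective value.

12

The continuous relaxation peaks at (3.75, 0) with value 15.00; rounding to a feasible lattice point costs some objective.
(m,n)=(3,0): 4·3+6·0=12≤15, 5·3+1·0=15≤26, objective 12.
(m,n)=(2,1): 4·2+6·1=14≤15, 5·2+1·1=11≤26, objective 10.
(m,n)=(2,0): 4·2+6·0=8≤15, 5·2+1·0=10≤26, objective 8.
No feasible integer point exceeds 12.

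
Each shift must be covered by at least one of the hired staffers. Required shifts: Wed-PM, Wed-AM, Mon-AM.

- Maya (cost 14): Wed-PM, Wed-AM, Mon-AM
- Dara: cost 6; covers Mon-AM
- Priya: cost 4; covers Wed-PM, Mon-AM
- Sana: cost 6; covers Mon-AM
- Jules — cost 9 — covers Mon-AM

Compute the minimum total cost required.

This is a weighted set-cover instance.
The greedy cost-per-new-shift heuristic would pick Priya and Maya for 18, but a cheaper cover exists.
Maya alone covers Wed-PM, Wed-AM, Mon-AM — every shift.
Total cost: 14.
No cover costs less than 14.

14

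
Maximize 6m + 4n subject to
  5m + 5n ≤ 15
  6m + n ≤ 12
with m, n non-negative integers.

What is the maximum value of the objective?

14

The continuous relaxation peaks at (1.8, 1.2) with value 15.60; rounding to a feasible lattice point costs some objective.
(m,n)=(1,2): 5·1+5·2=15≤15, 6·1+1·2=8≤12, objective 14.
(m,n)=(0,3): 5·0+5·3=15≤15, 6·0+1·3=3≤12, objective 12.
(m,n)=(2,0): 5·2+5·0=10≤15, 6·2+1·0=12≤12, objective 12.
(m,n)=(1,1): 5·1+5·1=10≤15, 6·1+1·1=7≤12, objective 10.
Maximum is 14 at (m,n)=(1,2).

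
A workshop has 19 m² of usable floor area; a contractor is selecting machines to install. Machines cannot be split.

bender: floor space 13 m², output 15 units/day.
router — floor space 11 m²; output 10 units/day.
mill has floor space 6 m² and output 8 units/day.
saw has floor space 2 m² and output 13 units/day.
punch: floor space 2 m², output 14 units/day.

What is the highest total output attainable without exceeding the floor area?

Take bender, saw, and punch: floor space 13 + 2 + 2 = 17 ≤ 19, output 15 + 13 + 14 = 42.
No other feasible combination does better.

42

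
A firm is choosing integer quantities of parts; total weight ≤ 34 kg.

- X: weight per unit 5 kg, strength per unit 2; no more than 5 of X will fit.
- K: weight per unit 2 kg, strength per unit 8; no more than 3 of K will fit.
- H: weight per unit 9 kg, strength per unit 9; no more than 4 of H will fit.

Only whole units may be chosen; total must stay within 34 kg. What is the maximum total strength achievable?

Take 3×K and 3×H: weight 33 ≤ 34, strength 3·8 + 3·9 = 51.
K has the best ratio (8/2) and is taken to its limit of 3; remaining capacity is filled optimally with the others.

51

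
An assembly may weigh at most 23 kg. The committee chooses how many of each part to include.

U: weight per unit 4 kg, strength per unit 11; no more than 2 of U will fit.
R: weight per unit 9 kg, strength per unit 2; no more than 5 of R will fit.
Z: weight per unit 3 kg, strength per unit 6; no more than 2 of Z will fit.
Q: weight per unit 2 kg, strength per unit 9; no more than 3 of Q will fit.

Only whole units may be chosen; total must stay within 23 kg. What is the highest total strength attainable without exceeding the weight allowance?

61

2×U, 2×Z, and 3×Q: weight 20 ≤ 23, strength 2·11 + 2·6 + 3·9 = 61.
2×U, 1×Z, and 3×Q: weight 17 ≤ 23, strength 2·11 + 1·6 + 3·9 = 55.
Best is 61.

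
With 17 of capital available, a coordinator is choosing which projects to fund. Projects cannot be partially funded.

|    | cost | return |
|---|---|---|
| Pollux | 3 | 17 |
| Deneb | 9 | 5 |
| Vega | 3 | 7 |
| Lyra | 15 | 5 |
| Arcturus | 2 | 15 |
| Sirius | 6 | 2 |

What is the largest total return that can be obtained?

This is a 0-1 knapsack instance.
Pollux + Vega + Arcturus + Sirius: cost 3 + 3 + 2 + 6 = 14 ≤ 17, return 17 + 7 + 15 + 2 = 41.
Pollux + Deneb + Vega + Arcturus: cost 3 + 9 + 3 + 2 = 17 ≤ 17, return 17 + 5 + 7 + 15 = 44.
Pollux + Vega + Arcturus: cost 3 + 3 + 2 = 8 ≤ 17, return 17 + 7 + 15 = 39.
Best is Pollux, Deneb, Vega, and Arcturus with total return 44.

44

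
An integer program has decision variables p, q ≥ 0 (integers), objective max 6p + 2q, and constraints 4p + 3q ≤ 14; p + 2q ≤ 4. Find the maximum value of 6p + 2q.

(p,q)=(3,0) is feasible, giving 18.
(p,q)=(2,1) is feasible, giving 14.
(p,q)=(2,0) is feasible, giving 12.
No feasible integer point exceeds 18.

18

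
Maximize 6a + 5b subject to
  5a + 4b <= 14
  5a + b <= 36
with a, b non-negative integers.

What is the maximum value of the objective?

17

The continuous relaxation peaks at (0, 3.5) with value 17.50; rounding to a feasible lattice point costs some objective.
(a,b)=(2,1) is feasible, giving 17.
(a,b)=(1,2) is feasible, giving 16.
(a,b)=(0,3) is feasible, giving 15.
Maximum is 17 at (a,b)=(2,1).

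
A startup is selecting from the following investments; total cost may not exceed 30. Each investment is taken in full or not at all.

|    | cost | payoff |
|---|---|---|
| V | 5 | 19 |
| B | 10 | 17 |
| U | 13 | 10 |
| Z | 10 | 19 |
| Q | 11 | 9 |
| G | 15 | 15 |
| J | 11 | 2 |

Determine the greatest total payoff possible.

55

This is a 0-1 knapsack instance.
V + B + G: cost 5 + 10 + 15 = 30 ≤ 30, payoff 19 + 17 + 15 = 51.
V + Z + G: cost 5 + 10 + 15 = 30 ≤ 30, payoff 19 + 19 + 15 = 53.
V + B + Z: cost 5 + 10 + 10 = 25 ≤ 30, payoff 19 + 17 + 19 = 55.
Best is V, B, and Z with total payoff 55.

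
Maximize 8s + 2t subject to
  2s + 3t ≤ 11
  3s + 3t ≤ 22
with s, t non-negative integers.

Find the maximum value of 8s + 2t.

The continuous relaxation peaks at (5.5, 0) with value 44.00; rounding to a feasible lattice point costs some objective.
(s,t)=(5,0): 2·5+3·0=10≤11, 3·5+3·0=15≤22, objective 40.
(s,t)=(4,1): 2·4+3·1=11≤11, 3·4+3·1=15≤22, objective 34.
(s,t)=(4,0): 2·4+3·0=8≤11, 3·4+3·0=12≤22, objective 32.
No feasible integer point exceeds 40.

40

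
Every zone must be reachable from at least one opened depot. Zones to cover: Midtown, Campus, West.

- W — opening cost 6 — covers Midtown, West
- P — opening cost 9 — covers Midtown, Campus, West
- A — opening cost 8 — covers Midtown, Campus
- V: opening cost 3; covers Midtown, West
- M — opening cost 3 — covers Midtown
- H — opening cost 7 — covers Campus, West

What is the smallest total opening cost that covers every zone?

9

This is an integer covering problem.
P alone covers Midtown, Campus, West — every zone.
Total opening cost: 9.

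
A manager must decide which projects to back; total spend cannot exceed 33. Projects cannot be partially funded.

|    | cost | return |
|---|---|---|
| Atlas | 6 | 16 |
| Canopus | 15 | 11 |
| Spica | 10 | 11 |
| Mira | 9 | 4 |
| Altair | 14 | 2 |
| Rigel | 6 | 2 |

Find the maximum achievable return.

38

Take Atlas, Canopus, and Spica: cost 6 + 15 + 10 = 31 ≤ 33, return 16 + 11 + 11 = 38.
No other feasible combination does better.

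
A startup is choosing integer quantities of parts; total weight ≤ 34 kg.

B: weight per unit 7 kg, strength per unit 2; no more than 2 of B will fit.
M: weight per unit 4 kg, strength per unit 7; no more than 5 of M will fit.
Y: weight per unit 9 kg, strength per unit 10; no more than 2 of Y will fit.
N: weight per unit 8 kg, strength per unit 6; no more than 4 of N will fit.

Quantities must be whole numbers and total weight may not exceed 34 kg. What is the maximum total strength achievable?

48

M has the best ratio (7/4); taking only M gives at most 5×7 = 35 (stopped by the supply cap of 5).
Mixing does better — 4×M and 2×Y: weight 34 ≤ 34, strength 4·7 + 2·10 = 48.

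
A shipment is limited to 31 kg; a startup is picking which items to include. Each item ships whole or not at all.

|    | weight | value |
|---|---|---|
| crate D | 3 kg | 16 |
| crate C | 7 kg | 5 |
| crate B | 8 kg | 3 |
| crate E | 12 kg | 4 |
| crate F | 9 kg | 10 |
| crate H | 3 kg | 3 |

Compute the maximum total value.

This is a 0-1 knapsack instance.
Allowing fractional choices, the relaxed optimum would be about 37.3, but items are indivisible.
crate D + crate C + crate F + crate H: weight 3 + 7 + 9 + 3 = 22 ≤ 31, value 16 + 5 + 10 + 3 = 34.
crate D + crate C + crate E + crate F: weight 3 + 7 + 12 + 9 = 31 ≤ 31, value 16 + 5 + 4 + 10 = 35.
crate D + crate C + crate B + crate F + crate H: weight 3 + 7 + 8 + 9 + 3 = 30 ≤ 31, value 16 + 5 + 3 + 10 + 3 = 37.
Best is crate D, crate C, crate B, crate F, and crate H with total value 37.

37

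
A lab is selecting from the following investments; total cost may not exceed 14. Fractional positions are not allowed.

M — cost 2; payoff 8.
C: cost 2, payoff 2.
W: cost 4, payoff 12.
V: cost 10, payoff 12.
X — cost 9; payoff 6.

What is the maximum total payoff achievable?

M + C + V: cost 2 + 2 + 10 = 14 ≤ 14, payoff 8 + 2 + 12 = 22.
M + C + W: cost 2 + 2 + 4 = 8 ≤ 14, payoff 8 + 2 + 12 = 22.
W + V: cost 4 + 10 = 14 ≤ 14, payoff 12 + 12 = 24.
Best is W and V with total payoff 24.

24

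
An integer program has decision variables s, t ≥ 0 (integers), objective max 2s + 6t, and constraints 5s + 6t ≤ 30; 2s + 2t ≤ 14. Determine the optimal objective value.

30

(s,t)=(0,5): 5·0+6·5=30≤30, 2·0+2·5=10≤14, objective 30.
(s,t)=(1,4): 5·1+6·4=29≤30, 2·1+2·4=10≤14, objective 26.
(s,t)=(0,4): 5·0+6·4=24≤30, 2·0+2·4=8≤14, objective 24.
Maximum is 30 at (s,t)=(0,5).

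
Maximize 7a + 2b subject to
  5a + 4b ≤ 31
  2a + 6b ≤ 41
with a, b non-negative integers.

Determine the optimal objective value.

Relaxing integrality, the LP optimum is 43.40 at (a,b) = (6.2, 0), which is not an integer point.
(a,b)=(6,0): 5·6+4·0=30≤31, 2·6+6·0=12≤41, objective 42.
(a,b)=(5,1): 5·5+4·1=29≤31, 2·5+6·1=16≤41, objective 37.
(a,b)=(5,0): 5·5+4·0=25≤31, 2·5+6·0=10≤41, objective 35.
The best lattice point is (6,0), giving 42.

42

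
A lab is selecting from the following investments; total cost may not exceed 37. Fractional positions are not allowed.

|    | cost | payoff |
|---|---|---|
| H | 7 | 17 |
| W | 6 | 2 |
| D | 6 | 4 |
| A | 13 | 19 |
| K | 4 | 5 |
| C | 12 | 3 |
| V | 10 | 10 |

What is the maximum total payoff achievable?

51

Take H, A, K, and V: cost 7 + 13 + 4 + 10 = 34 ≤ 37, payoff 17 + 19 + 5 + 10 = 51.
No other feasible combination does better.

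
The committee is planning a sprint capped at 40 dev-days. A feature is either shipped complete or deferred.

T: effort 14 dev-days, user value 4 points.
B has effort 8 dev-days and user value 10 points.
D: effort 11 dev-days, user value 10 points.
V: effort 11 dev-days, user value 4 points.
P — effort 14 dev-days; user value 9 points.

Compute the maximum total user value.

29

This is an integer program with binary decision variables.
Allowing fractional choices, the relaxed optimum would be about 31.5, but features are indivisible.
B + D + V: effort 8 + 11 + 11 = 30 ≤ 40, user value 10 + 10 + 4 = 24.
B + D + P: effort 8 + 11 + 14 = 33 ≤ 40, user value 10 + 10 + 9 = 29.
T + B + D: effort 14 + 8 + 11 = 33 ≤ 40, user value 4 + 10 + 10 = 24.
Best is B, D, and P with total user value 29.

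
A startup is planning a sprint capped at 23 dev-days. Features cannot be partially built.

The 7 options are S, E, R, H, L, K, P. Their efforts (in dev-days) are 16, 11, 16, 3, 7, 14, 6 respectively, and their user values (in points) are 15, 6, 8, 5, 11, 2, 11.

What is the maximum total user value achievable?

27

This is an integer program with binary decision variables.
Allowing fractional choices, the relaxed optimum would be about 33.6, but features are indivisible.
H + L + P: effort 3 + 7 + 6 = 16 ≤ 23, user value 5 + 11 + 11 = 27.
S + L: effort 16 + 7 = 23 ≤ 23, user value 15 + 11 = 26.
S + P: effort 16 + 6 = 22 ≤ 23, user value 15 + 11 = 26.
Best is H, L, and P with total user value 27.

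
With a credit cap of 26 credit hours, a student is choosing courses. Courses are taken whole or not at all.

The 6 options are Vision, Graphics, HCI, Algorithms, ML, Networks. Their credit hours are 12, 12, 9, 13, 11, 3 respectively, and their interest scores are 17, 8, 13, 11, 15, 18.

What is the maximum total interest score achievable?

Take Vision, ML, and Networks: credit hours 12 + 11 + 3 = 26 ≤ 26, interest score 17 + 15 + 18 = 50.
No other feasible combination does better.

50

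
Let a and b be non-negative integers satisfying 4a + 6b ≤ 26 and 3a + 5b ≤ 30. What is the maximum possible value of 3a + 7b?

The continuous relaxation peaks at (0, 4.33) with value 30.33; rounding to a feasible lattice point costs some objective.
(a,b)=(0,4): 4·0+6·4=24≤26, 3·0+5·4=20≤30, objective 28.
(a,b)=(1,3): 4·1+6·3=22≤26, 3·1+5·3=18≤30, objective 24.
(a,b)=(0,3): 4·0+6·3=18≤26, 3·0+5·3=15≤30, objective 21.
No feasible integer point exceeds 28.

28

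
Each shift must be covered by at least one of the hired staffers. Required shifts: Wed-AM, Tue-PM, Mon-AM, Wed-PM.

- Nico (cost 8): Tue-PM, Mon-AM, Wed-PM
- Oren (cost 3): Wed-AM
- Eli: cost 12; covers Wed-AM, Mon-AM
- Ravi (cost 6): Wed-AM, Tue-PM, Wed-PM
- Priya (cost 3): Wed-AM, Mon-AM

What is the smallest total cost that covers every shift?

Choose Ravi and Priya: together they cover Wed-AM, Tue-PM, Mon-AM, Wed-PM — every shift.
Total cost: 6 + 3 = 9.

9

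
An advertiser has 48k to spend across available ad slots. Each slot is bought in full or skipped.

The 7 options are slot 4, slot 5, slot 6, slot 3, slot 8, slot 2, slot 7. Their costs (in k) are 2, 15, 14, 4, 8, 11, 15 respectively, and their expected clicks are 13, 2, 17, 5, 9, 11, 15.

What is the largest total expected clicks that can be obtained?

This is an integer program with binary decision variables.
Allowing fractional choices, the relaxed optimum would be about 64.0, but ad slots are indivisible.
slot 4 + slot 6 + slot 3 + slot 2 + slot 7: cost 2 + 14 + 4 + 11 + 15 = 46 ≤ 48, expected clicks 13 + 17 + 5 + 11 + 15 = 61.
slot 4 + slot 6 + slot 3 + slot 8 + slot 7: cost 2 + 14 + 4 + 8 + 15 = 43 ≤ 48, expected clicks 13 + 17 + 5 + 9 + 15 = 59.
Best is slot 4, slot 6, slot 3, slot 2, and slot 7 with total expected clicks 61.

61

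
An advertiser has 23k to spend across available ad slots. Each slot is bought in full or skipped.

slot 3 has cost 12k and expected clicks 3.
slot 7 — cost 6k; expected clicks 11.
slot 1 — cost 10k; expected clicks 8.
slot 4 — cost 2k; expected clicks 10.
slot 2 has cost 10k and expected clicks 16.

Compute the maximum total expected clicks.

slot 1 + slot 4 + slot 2: cost 10 + 2 + 10 = 22 ≤ 23, expected clicks 8 + 10 + 16 = 34.
slot 7 + slot 1 + slot 4: cost 6 + 10 + 2 = 18 ≤ 23, expected clicks 11 + 8 + 10 = 29.
slot 7 + slot 4 + slot 2: cost 6 + 2 + 10 = 18 ≤ 23, expected clicks 11 + 10 + 16 = 37.
Best is slot 7, slot 4, and slot 2 with total expected clicks 37.

37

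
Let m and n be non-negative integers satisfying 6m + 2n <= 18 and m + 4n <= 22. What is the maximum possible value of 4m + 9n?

49

Relaxing integrality, the LP optimum is 51.73 at (m,n) = (1.27, 5.18), which is not an integer point.
(m,n)=(1,5): 6·1+2·5=16≤18, 1·1+4·5=21≤22, objective 49.
(m,n)=(0,5): 6·0+2·5=10≤18, 1·0+4·5=20≤22, objective 45.
(m,n)=(1,4): 6·1+2·4=14≤18, 1·1+4·4=17≤22, objective 40.
(m,n)=(0,4): 6·0+2·4=8≤18, 1·0+4·4=16≤22, objective 36.
The best lattice point is (1,5), giving 49.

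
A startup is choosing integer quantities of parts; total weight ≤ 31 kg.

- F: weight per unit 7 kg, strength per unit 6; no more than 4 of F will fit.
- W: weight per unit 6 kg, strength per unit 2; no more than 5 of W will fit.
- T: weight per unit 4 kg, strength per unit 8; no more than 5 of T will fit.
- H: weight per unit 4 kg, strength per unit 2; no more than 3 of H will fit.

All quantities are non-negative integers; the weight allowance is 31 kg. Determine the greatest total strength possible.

48

1×F, 5×T, and 1×H: weight 31 ≤ 31, strength 1·6 + 5·8 + 1·2 = 48.
1×F and 5×T: weight 27 ≤ 31, strength 1·6 + 5·8 = 46.
Best is 48.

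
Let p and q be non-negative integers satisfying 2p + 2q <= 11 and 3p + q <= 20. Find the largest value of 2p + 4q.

20

Relaxing integrality, the LP optimum is 22.00 at (p,q) = (0, 5.5), which is not an integer point.
(p,q)=(0,5): 2·0+2·5=10≤11, 3·0+1·5=5≤20, objective 20.
(p,q)=(1,4): 2·1+2·4=10≤11, 3·1+1·4=7≤20, objective 18.
Maximum is 20 at (p,q)=(0,5).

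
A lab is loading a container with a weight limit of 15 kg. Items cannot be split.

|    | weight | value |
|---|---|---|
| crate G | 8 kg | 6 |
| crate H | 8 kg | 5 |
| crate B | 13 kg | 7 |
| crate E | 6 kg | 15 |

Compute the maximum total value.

Treat it as a binary knapsack problem.
Take crate G and crate E: weight 8 + 6 = 14 ≤ 15, value 6 + 15 = 21.
No other feasible combination does better.

21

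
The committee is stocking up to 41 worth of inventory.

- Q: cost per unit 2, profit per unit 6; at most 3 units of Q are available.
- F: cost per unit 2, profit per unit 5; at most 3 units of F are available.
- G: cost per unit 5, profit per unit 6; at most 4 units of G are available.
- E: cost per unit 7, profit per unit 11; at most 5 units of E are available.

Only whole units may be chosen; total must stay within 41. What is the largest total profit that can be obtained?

77

Q has the best ratio (6/2); taking only Q gives at most 3×6 = 18 (stopped by the supply cap of 3).
Mixing does better — 3×Q, 3×F, and 4×E: cost 40 ≤ 41, profit 3·6 + 3·5 + 4·11 = 77.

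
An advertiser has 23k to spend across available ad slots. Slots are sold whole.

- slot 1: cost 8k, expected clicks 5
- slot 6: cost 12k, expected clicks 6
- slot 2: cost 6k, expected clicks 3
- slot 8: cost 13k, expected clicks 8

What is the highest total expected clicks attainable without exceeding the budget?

13

slot 1 + slot 6: cost 8 + 12 = 20 ≤ 23, expected clicks 5 + 6 = 11.
slot 1 + slot 8: cost 8 + 13 = 21 ≤ 23, expected clicks 5 + 8 = 13.
slot 2 + slot 8: cost 6 + 13 = 19 ≤ 23, expected clicks 3 + 8 = 11.
Best is slot 1 and slot 8 with total expected clicks 13.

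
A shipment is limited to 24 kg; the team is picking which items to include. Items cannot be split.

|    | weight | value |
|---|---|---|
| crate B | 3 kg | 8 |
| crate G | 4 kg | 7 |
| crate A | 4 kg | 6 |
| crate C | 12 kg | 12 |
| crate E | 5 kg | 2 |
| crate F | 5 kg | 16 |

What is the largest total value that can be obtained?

43

Allowing fractional choices, the relaxed optimum would be about 45.0, but items are indivisible.
crate B + crate A + crate C + crate F: weight 3 + 4 + 12 + 5 = 24 ≤ 24, value 8 + 6 + 12 + 16 = 42.
crate B + crate G + crate C + crate F: weight 3 + 4 + 12 + 5 = 24 ≤ 24, value 8 + 7 + 12 + 16 = 43.
Best is crate B, crate G, crate C, and crate F with total value 43.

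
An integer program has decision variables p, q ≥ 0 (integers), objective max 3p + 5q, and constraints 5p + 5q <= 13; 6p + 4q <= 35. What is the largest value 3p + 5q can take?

(p,q)=(0,2): 5·0+5·2=10≤13, 6·0+4·2=8≤35, objective 10.
(p,q)=(1,1): 5·1+5·1=10≤13, 6·1+4·1=10≤35, objective 8.
The best lattice point is (0,2), giving 10.

10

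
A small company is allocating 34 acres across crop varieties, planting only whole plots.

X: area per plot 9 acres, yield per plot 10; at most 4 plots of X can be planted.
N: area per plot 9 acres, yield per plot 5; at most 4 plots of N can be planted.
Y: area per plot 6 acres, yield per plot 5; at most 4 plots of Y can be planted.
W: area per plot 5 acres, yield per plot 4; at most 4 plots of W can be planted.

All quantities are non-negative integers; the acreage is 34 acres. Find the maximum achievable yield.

35

X has the best ratio (10/9); taking only X gives at most 3×10 = 30 (stopped by the area limit).
Mixing does better — 3×X and 1×Y: area 33 ≤ 34, yield 3·10 + 1·5 = 35.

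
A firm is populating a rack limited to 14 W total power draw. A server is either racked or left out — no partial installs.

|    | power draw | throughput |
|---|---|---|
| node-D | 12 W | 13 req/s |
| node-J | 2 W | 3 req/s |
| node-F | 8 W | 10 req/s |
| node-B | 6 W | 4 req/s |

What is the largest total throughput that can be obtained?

16

Allowing fractional choices, the relaxed optimum would be about 17.3, but servers are indivisible.
node-F + node-B: power draw 8 + 6 = 14 ≤ 14, throughput 10 + 4 = 14.
node-D + node-J: power draw 12 + 2 = 14 ≤ 14, throughput 13 + 3 = 16.
node-J + node-F: power draw 2 + 8 = 10 ≤ 14, throughput 3 + 10 = 13.
Best is node-D and node-J with total throughput 16.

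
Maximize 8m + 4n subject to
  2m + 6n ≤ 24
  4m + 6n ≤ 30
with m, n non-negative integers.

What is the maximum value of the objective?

The continuous relaxation peaks at (7.5, 0) with value 60.00; rounding to a feasible lattice point costs some objective.
(m,n)=(7,0): 2·7+6·0=14≤24, 4·7+6·0=28≤30, objective 56.
(m,n)=(6,1): 2·6+6·1=18≤24, 4·6+6·1=30≤30, objective 52.
Maximum is 56 at (m,n)=(7,0).

56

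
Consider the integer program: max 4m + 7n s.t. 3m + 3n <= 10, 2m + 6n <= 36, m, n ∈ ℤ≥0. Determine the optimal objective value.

(m,n)=(0,3) is feasible, giving 21.
(m,n)=(1,2) is feasible, giving 18.
(m,n)=(0,2) is feasible, giving 14.
Maximum is 21 at (m,n)=(0,3).

21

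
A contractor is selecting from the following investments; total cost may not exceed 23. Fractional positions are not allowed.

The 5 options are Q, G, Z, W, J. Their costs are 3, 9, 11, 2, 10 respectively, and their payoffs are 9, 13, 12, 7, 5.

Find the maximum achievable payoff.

34

Take Q, G, and Z: cost 3 + 9 + 11 = 23 ≤ 23, payoff 9 + 13 + 12 = 34.
No other feasible combination does better.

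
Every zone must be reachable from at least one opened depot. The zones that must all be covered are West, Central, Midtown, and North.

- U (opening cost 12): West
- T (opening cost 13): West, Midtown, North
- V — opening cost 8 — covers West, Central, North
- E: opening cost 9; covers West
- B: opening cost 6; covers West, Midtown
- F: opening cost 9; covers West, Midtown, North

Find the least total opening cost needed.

14

This is a weighted set-cover instance.
Choose V and B: together they cover West, Central, Midtown, North — every zone.
Total opening cost: 8 + 6 = 14.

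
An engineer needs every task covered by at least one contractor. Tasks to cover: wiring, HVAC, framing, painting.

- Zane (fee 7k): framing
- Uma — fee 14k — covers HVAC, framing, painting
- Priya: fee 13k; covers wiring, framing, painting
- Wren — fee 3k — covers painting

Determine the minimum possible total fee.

27

Choose Uma and Priya: together they cover wiring, HVAC, framing, painting — every task.
Total fee: 14 + 13 = 27.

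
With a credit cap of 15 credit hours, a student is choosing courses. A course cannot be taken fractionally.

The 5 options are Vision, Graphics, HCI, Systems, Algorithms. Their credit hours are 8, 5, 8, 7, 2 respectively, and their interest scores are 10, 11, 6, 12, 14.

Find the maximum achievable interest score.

Treat it as a binary knapsack problem.
Graphics + Systems + Algorithms: credit hours 5 + 7 + 2 = 14 ≤ 15, interest score 11 + 12 + 14 = 37.
Graphics + HCI + Algorithms: credit hours 5 + 8 + 2 = 15 ≤ 15, interest score 11 + 6 + 14 = 31.
Vision + Graphics + Algorithms: credit hours 8 + 5 + 2 = 15 ≤ 15, interest score 10 + 11 + 14 = 35.
Best is Graphics, Systems, and Algorithms with total interest score 37.

37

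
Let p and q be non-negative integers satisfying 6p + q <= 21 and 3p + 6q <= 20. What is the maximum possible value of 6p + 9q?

(p,q)=(2,2) is feasible, giving 30.
(p,q)=(3,1) is feasible, giving 27.
(p,q)=(1,2) is feasible, giving 24.
Maximum is 30 at (p,q)=(2,2).

30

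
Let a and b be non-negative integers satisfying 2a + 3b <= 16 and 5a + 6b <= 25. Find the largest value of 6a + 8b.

(a,b)=(0,4): 2·0+3·4=12≤16, 5·0+6·4=24≤25, objective 32.
(a,b)=(1,3): 2·1+3·3=11≤16, 5·1+6·3=23≤25, objective 30.
The best lattice point is (0,4), giving 32.

32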